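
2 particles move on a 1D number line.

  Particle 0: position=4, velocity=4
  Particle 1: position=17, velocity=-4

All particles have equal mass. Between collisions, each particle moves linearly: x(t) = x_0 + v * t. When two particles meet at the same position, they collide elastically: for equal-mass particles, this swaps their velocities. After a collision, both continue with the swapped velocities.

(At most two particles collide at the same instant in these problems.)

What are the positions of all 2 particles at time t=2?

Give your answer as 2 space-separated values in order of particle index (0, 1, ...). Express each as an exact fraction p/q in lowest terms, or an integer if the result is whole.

Collision at t=13/8: particles 0 and 1 swap velocities; positions: p0=21/2 p1=21/2; velocities now: v0=-4 v1=4
Advance to t=2 (no further collisions before then); velocities: v0=-4 v1=4; positions = 9 12

Answer: 9 12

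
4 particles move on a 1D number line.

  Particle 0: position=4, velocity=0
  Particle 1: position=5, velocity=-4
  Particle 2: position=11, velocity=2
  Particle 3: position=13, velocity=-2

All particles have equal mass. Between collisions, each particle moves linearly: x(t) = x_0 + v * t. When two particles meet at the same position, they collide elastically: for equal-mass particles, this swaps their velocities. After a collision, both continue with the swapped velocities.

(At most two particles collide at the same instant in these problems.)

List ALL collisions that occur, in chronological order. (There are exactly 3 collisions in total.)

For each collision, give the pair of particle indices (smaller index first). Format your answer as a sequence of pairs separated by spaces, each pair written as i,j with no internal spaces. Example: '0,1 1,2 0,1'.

Collision at t=1/4: particles 0 and 1 swap velocities; positions: p0=4 p1=4 p2=23/2 p3=25/2; velocities now: v0=-4 v1=0 v2=2 v3=-2
Collision at t=1/2: particles 2 and 3 swap velocities; positions: p0=3 p1=4 p2=12 p3=12; velocities now: v0=-4 v1=0 v2=-2 v3=2
Collision at t=9/2: particles 1 and 2 swap velocities; positions: p0=-13 p1=4 p2=4 p3=20; velocities now: v0=-4 v1=-2 v2=0 v3=2

Answer: 0,1 2,3 1,2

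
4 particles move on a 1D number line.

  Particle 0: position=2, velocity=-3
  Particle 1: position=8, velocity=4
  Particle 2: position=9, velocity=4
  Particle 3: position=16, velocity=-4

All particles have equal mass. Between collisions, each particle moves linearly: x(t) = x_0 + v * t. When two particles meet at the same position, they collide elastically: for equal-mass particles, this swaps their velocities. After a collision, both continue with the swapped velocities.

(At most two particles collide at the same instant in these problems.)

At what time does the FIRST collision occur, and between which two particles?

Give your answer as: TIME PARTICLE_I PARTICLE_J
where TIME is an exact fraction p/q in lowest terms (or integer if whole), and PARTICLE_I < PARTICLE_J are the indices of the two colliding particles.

Pair (0,1): pos 2,8 vel -3,4 -> not approaching (rel speed -7 <= 0)
Pair (1,2): pos 8,9 vel 4,4 -> not approaching (rel speed 0 <= 0)
Pair (2,3): pos 9,16 vel 4,-4 -> gap=7, closing at 8/unit, collide at t=7/8
Earliest collision: t=7/8 between 2 and 3

Answer: 7/8 2 3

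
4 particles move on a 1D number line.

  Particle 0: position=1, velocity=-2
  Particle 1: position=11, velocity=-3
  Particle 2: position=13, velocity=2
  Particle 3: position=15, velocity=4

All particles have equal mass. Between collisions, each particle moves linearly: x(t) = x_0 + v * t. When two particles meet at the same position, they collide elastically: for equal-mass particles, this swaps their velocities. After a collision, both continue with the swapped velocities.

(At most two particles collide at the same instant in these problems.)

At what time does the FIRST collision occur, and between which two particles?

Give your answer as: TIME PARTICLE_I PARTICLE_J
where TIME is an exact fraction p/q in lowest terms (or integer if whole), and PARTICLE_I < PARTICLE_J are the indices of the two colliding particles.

Pair (0,1): pos 1,11 vel -2,-3 -> gap=10, closing at 1/unit, collide at t=10
Pair (1,2): pos 11,13 vel -3,2 -> not approaching (rel speed -5 <= 0)
Pair (2,3): pos 13,15 vel 2,4 -> not approaching (rel speed -2 <= 0)
Earliest collision: t=10 between 0 and 1

Answer: 10 0 1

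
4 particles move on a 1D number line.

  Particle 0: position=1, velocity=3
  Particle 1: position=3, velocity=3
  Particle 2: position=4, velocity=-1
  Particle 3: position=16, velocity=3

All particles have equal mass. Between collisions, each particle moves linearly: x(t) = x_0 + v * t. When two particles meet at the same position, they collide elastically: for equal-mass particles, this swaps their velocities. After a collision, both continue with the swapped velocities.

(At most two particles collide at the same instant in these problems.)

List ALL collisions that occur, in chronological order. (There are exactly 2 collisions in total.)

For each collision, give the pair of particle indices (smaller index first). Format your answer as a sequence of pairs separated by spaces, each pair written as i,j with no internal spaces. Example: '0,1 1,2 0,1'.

Collision at t=1/4: particles 1 and 2 swap velocities; positions: p0=7/4 p1=15/4 p2=15/4 p3=67/4; velocities now: v0=3 v1=-1 v2=3 v3=3
Collision at t=3/4: particles 0 and 1 swap velocities; positions: p0=13/4 p1=13/4 p2=21/4 p3=73/4; velocities now: v0=-1 v1=3 v2=3 v3=3

Answer: 1,2 0,1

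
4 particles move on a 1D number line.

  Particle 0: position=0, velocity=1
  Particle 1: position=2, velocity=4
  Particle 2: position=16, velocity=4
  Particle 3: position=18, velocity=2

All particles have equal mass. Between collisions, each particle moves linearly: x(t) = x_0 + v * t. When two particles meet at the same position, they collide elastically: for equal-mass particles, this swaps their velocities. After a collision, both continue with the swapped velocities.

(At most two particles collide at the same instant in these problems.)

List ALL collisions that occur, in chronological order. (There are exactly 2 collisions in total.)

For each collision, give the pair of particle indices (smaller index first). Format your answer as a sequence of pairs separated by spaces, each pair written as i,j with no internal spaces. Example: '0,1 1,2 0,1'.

Answer: 2,3 1,2

Derivation:
Collision at t=1: particles 2 and 3 swap velocities; positions: p0=1 p1=6 p2=20 p3=20; velocities now: v0=1 v1=4 v2=2 v3=4
Collision at t=8: particles 1 and 2 swap velocities; positions: p0=8 p1=34 p2=34 p3=48; velocities now: v0=1 v1=2 v2=4 v3=4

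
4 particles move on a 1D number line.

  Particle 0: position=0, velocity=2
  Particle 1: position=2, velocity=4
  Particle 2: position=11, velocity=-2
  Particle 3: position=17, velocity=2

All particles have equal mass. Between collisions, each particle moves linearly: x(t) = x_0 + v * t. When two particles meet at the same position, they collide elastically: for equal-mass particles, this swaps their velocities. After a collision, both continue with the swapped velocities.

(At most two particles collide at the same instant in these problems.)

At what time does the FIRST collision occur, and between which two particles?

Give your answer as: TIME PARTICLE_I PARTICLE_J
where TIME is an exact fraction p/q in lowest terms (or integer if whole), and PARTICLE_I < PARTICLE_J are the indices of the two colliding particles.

Answer: 3/2 1 2

Derivation:
Pair (0,1): pos 0,2 vel 2,4 -> not approaching (rel speed -2 <= 0)
Pair (1,2): pos 2,11 vel 4,-2 -> gap=9, closing at 6/unit, collide at t=3/2
Pair (2,3): pos 11,17 vel -2,2 -> not approaching (rel speed -4 <= 0)
Earliest collision: t=3/2 between 1 and 2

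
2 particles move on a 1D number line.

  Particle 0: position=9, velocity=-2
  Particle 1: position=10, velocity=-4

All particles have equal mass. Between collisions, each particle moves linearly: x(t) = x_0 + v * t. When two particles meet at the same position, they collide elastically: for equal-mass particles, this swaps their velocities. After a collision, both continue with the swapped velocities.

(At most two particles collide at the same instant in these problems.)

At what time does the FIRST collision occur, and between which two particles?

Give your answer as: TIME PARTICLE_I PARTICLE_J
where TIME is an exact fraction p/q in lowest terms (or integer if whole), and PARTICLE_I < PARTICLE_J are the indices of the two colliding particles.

Answer: 1/2 0 1

Derivation:
Pair (0,1): pos 9,10 vel -2,-4 -> gap=1, closing at 2/unit, collide at t=1/2
Earliest collision: t=1/2 between 0 and 1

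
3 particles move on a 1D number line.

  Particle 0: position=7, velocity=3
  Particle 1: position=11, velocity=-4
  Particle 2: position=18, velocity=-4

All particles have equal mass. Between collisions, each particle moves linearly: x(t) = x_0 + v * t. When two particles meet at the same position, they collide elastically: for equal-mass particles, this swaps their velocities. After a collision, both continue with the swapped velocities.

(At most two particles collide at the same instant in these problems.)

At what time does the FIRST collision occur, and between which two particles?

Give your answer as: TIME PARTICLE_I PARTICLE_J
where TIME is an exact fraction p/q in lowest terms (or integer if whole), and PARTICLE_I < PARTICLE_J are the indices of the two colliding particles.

Pair (0,1): pos 7,11 vel 3,-4 -> gap=4, closing at 7/unit, collide at t=4/7
Pair (1,2): pos 11,18 vel -4,-4 -> not approaching (rel speed 0 <= 0)
Earliest collision: t=4/7 between 0 and 1

Answer: 4/7 0 1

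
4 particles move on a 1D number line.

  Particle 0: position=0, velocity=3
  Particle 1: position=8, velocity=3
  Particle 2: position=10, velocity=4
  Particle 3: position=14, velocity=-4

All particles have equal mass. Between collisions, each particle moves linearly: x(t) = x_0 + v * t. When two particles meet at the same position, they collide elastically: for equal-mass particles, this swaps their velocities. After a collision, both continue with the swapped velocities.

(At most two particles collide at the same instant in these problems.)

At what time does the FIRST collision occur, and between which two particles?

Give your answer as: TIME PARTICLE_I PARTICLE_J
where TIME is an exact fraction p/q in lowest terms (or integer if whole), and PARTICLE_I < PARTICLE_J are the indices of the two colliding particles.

Pair (0,1): pos 0,8 vel 3,3 -> not approaching (rel speed 0 <= 0)
Pair (1,2): pos 8,10 vel 3,4 -> not approaching (rel speed -1 <= 0)
Pair (2,3): pos 10,14 vel 4,-4 -> gap=4, closing at 8/unit, collide at t=1/2
Earliest collision: t=1/2 between 2 and 3

Answer: 1/2 2 3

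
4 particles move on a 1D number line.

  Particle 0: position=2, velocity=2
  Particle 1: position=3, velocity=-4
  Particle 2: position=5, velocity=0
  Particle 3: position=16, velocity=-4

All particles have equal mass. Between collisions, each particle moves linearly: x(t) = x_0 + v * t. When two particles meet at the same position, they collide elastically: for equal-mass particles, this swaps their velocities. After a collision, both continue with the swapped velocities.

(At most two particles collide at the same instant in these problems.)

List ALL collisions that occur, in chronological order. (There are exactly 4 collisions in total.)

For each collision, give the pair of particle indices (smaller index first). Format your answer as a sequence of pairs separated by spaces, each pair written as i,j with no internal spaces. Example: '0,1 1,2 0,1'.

Collision at t=1/6: particles 0 and 1 swap velocities; positions: p0=7/3 p1=7/3 p2=5 p3=46/3; velocities now: v0=-4 v1=2 v2=0 v3=-4
Collision at t=3/2: particles 1 and 2 swap velocities; positions: p0=-3 p1=5 p2=5 p3=10; velocities now: v0=-4 v1=0 v2=2 v3=-4
Collision at t=7/3: particles 2 and 3 swap velocities; positions: p0=-19/3 p1=5 p2=20/3 p3=20/3; velocities now: v0=-4 v1=0 v2=-4 v3=2
Collision at t=11/4: particles 1 and 2 swap velocities; positions: p0=-8 p1=5 p2=5 p3=15/2; velocities now: v0=-4 v1=-4 v2=0 v3=2

Answer: 0,1 1,2 2,3 1,2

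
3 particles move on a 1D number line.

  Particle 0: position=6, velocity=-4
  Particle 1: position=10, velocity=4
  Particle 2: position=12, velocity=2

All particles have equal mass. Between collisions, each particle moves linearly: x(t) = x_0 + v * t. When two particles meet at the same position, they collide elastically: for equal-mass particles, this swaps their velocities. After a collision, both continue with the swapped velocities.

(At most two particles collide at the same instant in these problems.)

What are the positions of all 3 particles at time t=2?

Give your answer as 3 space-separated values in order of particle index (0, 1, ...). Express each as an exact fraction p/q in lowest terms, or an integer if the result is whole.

Collision at t=1: particles 1 and 2 swap velocities; positions: p0=2 p1=14 p2=14; velocities now: v0=-4 v1=2 v2=4
Advance to t=2 (no further collisions before then); velocities: v0=-4 v1=2 v2=4; positions = -2 16 18

Answer: -2 16 18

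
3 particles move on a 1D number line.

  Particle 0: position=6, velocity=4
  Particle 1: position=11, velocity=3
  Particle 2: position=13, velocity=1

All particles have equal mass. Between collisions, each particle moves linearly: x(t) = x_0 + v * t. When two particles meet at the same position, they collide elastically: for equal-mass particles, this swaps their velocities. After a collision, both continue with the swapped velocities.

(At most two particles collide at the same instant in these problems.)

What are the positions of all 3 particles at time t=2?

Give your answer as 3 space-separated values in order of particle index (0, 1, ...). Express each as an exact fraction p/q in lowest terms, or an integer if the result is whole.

Collision at t=1: particles 1 and 2 swap velocities; positions: p0=10 p1=14 p2=14; velocities now: v0=4 v1=1 v2=3
Advance to t=2 (no further collisions before then); velocities: v0=4 v1=1 v2=3; positions = 14 15 17

Answer: 14 15 17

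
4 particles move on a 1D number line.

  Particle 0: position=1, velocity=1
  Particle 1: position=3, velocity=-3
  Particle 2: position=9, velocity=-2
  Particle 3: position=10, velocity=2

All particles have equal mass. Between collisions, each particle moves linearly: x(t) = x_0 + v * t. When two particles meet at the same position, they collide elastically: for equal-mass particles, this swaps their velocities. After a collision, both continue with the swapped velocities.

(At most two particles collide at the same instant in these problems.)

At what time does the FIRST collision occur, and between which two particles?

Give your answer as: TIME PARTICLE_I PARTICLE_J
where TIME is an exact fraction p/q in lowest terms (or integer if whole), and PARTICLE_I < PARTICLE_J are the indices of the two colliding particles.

Answer: 1/2 0 1

Derivation:
Pair (0,1): pos 1,3 vel 1,-3 -> gap=2, closing at 4/unit, collide at t=1/2
Pair (1,2): pos 3,9 vel -3,-2 -> not approaching (rel speed -1 <= 0)
Pair (2,3): pos 9,10 vel -2,2 -> not approaching (rel speed -4 <= 0)
Earliest collision: t=1/2 between 0 and 1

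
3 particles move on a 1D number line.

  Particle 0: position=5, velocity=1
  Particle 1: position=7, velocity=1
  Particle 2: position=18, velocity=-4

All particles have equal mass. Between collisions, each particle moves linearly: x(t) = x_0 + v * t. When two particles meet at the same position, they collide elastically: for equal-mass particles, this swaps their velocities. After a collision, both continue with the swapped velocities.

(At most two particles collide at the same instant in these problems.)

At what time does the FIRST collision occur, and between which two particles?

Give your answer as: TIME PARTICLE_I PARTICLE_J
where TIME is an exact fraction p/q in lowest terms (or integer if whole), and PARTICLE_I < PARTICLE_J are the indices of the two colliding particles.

Pair (0,1): pos 5,7 vel 1,1 -> not approaching (rel speed 0 <= 0)
Pair (1,2): pos 7,18 vel 1,-4 -> gap=11, closing at 5/unit, collide at t=11/5
Earliest collision: t=11/5 between 1 and 2

Answer: 11/5 1 2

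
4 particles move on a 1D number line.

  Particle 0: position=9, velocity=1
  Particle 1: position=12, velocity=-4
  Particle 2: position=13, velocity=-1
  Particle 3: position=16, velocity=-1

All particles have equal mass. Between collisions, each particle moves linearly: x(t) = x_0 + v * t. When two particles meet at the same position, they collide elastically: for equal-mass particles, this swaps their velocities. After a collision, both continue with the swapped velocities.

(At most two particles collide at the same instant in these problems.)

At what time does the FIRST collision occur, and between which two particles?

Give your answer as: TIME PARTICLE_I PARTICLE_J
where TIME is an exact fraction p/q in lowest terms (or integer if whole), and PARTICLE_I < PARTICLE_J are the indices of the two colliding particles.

Answer: 3/5 0 1

Derivation:
Pair (0,1): pos 9,12 vel 1,-4 -> gap=3, closing at 5/unit, collide at t=3/5
Pair (1,2): pos 12,13 vel -4,-1 -> not approaching (rel speed -3 <= 0)
Pair (2,3): pos 13,16 vel -1,-1 -> not approaching (rel speed 0 <= 0)
Earliest collision: t=3/5 between 0 and 1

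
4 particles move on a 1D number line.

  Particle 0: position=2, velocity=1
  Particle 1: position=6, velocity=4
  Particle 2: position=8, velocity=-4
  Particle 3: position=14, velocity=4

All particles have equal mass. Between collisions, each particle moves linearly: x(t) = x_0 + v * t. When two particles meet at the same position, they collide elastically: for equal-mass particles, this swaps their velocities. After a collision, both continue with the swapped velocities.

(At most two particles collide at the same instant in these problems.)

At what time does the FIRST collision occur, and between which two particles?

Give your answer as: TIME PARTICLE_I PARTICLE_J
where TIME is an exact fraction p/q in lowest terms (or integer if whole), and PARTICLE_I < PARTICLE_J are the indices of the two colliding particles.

Answer: 1/4 1 2

Derivation:
Pair (0,1): pos 2,6 vel 1,4 -> not approaching (rel speed -3 <= 0)
Pair (1,2): pos 6,8 vel 4,-4 -> gap=2, closing at 8/unit, collide at t=1/4
Pair (2,3): pos 8,14 vel -4,4 -> not approaching (rel speed -8 <= 0)
Earliest collision: t=1/4 between 1 and 2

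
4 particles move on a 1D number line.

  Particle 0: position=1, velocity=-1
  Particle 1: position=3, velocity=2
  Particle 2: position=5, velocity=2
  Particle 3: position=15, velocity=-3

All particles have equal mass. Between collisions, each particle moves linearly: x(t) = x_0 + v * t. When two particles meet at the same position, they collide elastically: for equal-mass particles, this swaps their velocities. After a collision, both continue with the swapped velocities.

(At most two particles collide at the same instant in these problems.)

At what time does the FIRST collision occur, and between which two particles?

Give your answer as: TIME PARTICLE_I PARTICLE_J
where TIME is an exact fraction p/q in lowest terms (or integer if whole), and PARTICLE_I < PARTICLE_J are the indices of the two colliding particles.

Answer: 2 2 3

Derivation:
Pair (0,1): pos 1,3 vel -1,2 -> not approaching (rel speed -3 <= 0)
Pair (1,2): pos 3,5 vel 2,2 -> not approaching (rel speed 0 <= 0)
Pair (2,3): pos 5,15 vel 2,-3 -> gap=10, closing at 5/unit, collide at t=2
Earliest collision: t=2 between 2 and 3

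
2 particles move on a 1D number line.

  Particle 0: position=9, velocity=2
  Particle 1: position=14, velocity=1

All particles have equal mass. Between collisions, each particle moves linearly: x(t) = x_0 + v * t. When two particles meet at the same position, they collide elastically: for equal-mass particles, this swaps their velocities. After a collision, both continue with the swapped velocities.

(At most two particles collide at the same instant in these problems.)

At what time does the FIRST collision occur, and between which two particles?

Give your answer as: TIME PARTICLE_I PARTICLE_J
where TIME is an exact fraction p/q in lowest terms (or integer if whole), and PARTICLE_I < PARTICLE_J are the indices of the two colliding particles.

Pair (0,1): pos 9,14 vel 2,1 -> gap=5, closing at 1/unit, collide at t=5
Earliest collision: t=5 between 0 and 1

Answer: 5 0 1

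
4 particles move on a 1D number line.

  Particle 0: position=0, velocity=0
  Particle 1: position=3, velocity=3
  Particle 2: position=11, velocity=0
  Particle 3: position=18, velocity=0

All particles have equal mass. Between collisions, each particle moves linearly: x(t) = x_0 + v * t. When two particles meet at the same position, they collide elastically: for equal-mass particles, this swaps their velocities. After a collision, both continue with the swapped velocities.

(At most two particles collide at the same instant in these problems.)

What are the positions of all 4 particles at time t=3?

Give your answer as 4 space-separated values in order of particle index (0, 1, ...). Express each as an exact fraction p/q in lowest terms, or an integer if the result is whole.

Collision at t=8/3: particles 1 and 2 swap velocities; positions: p0=0 p1=11 p2=11 p3=18; velocities now: v0=0 v1=0 v2=3 v3=0
Advance to t=3 (no further collisions before then); velocities: v0=0 v1=0 v2=3 v3=0; positions = 0 11 12 18

Answer: 0 11 12 18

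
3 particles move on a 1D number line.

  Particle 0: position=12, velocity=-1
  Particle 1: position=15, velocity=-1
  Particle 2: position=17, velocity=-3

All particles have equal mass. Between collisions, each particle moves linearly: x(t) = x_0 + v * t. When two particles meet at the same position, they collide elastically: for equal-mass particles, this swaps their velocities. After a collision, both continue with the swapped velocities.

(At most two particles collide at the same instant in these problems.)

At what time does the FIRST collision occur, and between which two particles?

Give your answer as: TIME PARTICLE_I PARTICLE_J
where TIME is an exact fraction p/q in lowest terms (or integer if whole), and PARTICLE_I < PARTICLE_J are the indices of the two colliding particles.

Answer: 1 1 2

Derivation:
Pair (0,1): pos 12,15 vel -1,-1 -> not approaching (rel speed 0 <= 0)
Pair (1,2): pos 15,17 vel -1,-3 -> gap=2, closing at 2/unit, collide at t=1
Earliest collision: t=1 between 1 and 2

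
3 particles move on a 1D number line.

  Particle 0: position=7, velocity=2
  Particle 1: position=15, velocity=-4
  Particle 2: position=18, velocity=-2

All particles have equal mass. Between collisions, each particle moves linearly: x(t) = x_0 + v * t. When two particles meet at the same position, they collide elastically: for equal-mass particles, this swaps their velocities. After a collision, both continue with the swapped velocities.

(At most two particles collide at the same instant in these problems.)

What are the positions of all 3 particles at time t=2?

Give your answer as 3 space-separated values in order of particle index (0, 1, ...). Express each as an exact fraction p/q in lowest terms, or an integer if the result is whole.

Answer: 7 11 14

Derivation:
Collision at t=4/3: particles 0 and 1 swap velocities; positions: p0=29/3 p1=29/3 p2=46/3; velocities now: v0=-4 v1=2 v2=-2
Advance to t=2 (no further collisions before then); velocities: v0=-4 v1=2 v2=-2; positions = 7 11 14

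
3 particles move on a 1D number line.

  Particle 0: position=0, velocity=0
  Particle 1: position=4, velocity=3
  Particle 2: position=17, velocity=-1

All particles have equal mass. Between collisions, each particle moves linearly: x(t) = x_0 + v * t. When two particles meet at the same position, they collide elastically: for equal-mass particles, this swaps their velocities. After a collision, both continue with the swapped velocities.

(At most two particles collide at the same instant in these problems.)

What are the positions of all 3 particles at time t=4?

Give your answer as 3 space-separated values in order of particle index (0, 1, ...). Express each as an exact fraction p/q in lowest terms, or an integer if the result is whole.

Collision at t=13/4: particles 1 and 2 swap velocities; positions: p0=0 p1=55/4 p2=55/4; velocities now: v0=0 v1=-1 v2=3
Advance to t=4 (no further collisions before then); velocities: v0=0 v1=-1 v2=3; positions = 0 13 16

Answer: 0 13 16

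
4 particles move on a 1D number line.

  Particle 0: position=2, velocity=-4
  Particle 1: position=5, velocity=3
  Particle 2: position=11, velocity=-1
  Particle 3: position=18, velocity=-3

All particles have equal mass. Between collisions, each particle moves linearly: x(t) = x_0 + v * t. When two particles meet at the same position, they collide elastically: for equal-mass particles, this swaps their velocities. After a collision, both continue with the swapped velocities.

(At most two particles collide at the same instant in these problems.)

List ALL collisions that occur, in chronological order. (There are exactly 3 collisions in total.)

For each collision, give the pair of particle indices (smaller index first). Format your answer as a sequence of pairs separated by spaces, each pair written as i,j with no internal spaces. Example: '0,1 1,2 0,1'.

Collision at t=3/2: particles 1 and 2 swap velocities; positions: p0=-4 p1=19/2 p2=19/2 p3=27/2; velocities now: v0=-4 v1=-1 v2=3 v3=-3
Collision at t=13/6: particles 2 and 3 swap velocities; positions: p0=-20/3 p1=53/6 p2=23/2 p3=23/2; velocities now: v0=-4 v1=-1 v2=-3 v3=3
Collision at t=7/2: particles 1 and 2 swap velocities; positions: p0=-12 p1=15/2 p2=15/2 p3=31/2; velocities now: v0=-4 v1=-3 v2=-1 v3=3

Answer: 1,2 2,3 1,2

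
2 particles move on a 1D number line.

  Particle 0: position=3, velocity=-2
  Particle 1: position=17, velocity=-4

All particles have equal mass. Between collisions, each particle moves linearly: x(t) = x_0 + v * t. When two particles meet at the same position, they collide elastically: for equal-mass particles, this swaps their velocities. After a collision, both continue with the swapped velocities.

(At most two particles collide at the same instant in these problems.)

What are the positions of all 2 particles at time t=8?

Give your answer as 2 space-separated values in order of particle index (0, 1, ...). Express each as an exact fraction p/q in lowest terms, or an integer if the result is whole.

Answer: -15 -13

Derivation:
Collision at t=7: particles 0 and 1 swap velocities; positions: p0=-11 p1=-11; velocities now: v0=-4 v1=-2
Advance to t=8 (no further collisions before then); velocities: v0=-4 v1=-2; positions = -15 -13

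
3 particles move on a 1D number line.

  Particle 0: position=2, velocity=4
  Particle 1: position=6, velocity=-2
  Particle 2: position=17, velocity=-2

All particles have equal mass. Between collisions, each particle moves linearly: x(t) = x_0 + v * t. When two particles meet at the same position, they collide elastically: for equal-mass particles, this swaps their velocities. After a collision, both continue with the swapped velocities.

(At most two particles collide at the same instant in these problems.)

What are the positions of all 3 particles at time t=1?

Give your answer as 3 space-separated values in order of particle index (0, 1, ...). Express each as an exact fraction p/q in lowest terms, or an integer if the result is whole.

Collision at t=2/3: particles 0 and 1 swap velocities; positions: p0=14/3 p1=14/3 p2=47/3; velocities now: v0=-2 v1=4 v2=-2
Advance to t=1 (no further collisions before then); velocities: v0=-2 v1=4 v2=-2; positions = 4 6 15

Answer: 4 6 15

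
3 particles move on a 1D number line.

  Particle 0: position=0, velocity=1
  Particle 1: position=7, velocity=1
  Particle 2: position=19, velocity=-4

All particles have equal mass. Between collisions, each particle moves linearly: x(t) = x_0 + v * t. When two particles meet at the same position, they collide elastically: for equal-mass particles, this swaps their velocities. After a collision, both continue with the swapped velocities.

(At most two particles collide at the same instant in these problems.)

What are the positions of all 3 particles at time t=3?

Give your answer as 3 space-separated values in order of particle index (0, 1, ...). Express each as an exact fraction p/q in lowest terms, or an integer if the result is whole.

Answer: 3 7 10

Derivation:
Collision at t=12/5: particles 1 and 2 swap velocities; positions: p0=12/5 p1=47/5 p2=47/5; velocities now: v0=1 v1=-4 v2=1
Advance to t=3 (no further collisions before then); velocities: v0=1 v1=-4 v2=1; positions = 3 7 10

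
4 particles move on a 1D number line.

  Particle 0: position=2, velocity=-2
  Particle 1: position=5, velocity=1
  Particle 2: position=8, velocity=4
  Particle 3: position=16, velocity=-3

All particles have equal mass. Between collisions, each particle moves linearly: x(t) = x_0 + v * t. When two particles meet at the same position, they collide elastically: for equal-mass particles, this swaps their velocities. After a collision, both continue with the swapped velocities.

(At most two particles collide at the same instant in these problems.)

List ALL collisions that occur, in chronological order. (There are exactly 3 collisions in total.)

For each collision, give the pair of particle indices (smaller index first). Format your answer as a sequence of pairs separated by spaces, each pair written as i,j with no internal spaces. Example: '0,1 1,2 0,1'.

Answer: 2,3 1,2 0,1

Derivation:
Collision at t=8/7: particles 2 and 3 swap velocities; positions: p0=-2/7 p1=43/7 p2=88/7 p3=88/7; velocities now: v0=-2 v1=1 v2=-3 v3=4
Collision at t=11/4: particles 1 and 2 swap velocities; positions: p0=-7/2 p1=31/4 p2=31/4 p3=19; velocities now: v0=-2 v1=-3 v2=1 v3=4
Collision at t=14: particles 0 and 1 swap velocities; positions: p0=-26 p1=-26 p2=19 p3=64; velocities now: v0=-3 v1=-2 v2=1 v3=4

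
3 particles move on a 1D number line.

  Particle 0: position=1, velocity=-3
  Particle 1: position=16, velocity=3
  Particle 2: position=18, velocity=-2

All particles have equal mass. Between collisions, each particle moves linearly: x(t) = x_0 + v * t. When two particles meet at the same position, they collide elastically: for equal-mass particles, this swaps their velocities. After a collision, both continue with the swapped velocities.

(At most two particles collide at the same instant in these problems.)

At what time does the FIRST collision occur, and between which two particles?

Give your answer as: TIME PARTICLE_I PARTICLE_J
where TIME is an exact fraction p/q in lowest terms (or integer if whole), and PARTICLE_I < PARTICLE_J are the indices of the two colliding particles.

Answer: 2/5 1 2

Derivation:
Pair (0,1): pos 1,16 vel -3,3 -> not approaching (rel speed -6 <= 0)
Pair (1,2): pos 16,18 vel 3,-2 -> gap=2, closing at 5/unit, collide at t=2/5
Earliest collision: t=2/5 between 1 and 2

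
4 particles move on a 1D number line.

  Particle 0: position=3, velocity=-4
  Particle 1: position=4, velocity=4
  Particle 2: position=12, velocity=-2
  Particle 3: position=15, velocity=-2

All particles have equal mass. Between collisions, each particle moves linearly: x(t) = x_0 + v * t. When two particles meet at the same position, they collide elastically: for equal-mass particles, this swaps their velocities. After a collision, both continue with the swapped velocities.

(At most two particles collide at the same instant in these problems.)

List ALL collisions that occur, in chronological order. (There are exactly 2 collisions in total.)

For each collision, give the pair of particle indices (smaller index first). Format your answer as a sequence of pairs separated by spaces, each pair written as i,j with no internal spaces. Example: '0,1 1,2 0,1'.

Collision at t=4/3: particles 1 and 2 swap velocities; positions: p0=-7/3 p1=28/3 p2=28/3 p3=37/3; velocities now: v0=-4 v1=-2 v2=4 v3=-2
Collision at t=11/6: particles 2 and 3 swap velocities; positions: p0=-13/3 p1=25/3 p2=34/3 p3=34/3; velocities now: v0=-4 v1=-2 v2=-2 v3=4

Answer: 1,2 2,3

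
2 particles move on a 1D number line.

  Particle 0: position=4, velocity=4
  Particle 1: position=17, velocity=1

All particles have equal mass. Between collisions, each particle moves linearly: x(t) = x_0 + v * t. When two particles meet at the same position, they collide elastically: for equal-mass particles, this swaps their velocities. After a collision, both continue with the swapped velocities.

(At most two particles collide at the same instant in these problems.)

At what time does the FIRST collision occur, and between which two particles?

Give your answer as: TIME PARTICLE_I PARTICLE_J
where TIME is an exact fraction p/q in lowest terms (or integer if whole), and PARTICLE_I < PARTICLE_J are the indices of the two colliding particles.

Answer: 13/3 0 1

Derivation:
Pair (0,1): pos 4,17 vel 4,1 -> gap=13, closing at 3/unit, collide at t=13/3
Earliest collision: t=13/3 between 0 and 1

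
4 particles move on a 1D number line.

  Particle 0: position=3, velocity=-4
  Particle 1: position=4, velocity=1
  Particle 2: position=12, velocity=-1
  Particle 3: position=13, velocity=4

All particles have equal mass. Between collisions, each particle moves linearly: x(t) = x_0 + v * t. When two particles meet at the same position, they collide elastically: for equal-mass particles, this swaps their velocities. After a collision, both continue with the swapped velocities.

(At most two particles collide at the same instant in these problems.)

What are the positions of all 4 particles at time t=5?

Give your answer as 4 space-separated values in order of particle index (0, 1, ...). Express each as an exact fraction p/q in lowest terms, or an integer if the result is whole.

Collision at t=4: particles 1 and 2 swap velocities; positions: p0=-13 p1=8 p2=8 p3=29; velocities now: v0=-4 v1=-1 v2=1 v3=4
Advance to t=5 (no further collisions before then); velocities: v0=-4 v1=-1 v2=1 v3=4; positions = -17 7 9 33

Answer: -17 7 9 33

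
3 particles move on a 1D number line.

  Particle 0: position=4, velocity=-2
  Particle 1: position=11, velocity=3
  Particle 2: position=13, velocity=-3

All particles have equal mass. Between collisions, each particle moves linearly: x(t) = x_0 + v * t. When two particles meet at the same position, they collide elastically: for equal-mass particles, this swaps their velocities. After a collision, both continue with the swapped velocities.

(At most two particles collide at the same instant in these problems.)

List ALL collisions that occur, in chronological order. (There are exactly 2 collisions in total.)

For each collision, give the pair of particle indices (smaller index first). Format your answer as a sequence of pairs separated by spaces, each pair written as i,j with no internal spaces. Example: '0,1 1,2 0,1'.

Answer: 1,2 0,1

Derivation:
Collision at t=1/3: particles 1 and 2 swap velocities; positions: p0=10/3 p1=12 p2=12; velocities now: v0=-2 v1=-3 v2=3
Collision at t=9: particles 0 and 1 swap velocities; positions: p0=-14 p1=-14 p2=38; velocities now: v0=-3 v1=-2 v2=3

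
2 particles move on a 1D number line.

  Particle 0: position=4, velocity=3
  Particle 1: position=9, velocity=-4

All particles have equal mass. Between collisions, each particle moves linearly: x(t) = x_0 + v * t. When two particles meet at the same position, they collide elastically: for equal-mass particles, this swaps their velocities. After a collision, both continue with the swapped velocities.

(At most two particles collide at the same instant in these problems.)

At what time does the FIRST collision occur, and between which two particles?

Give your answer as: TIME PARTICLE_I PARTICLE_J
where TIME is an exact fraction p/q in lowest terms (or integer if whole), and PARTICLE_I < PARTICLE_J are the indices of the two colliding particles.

Answer: 5/7 0 1

Derivation:
Pair (0,1): pos 4,9 vel 3,-4 -> gap=5, closing at 7/unit, collide at t=5/7
Earliest collision: t=5/7 between 0 and 1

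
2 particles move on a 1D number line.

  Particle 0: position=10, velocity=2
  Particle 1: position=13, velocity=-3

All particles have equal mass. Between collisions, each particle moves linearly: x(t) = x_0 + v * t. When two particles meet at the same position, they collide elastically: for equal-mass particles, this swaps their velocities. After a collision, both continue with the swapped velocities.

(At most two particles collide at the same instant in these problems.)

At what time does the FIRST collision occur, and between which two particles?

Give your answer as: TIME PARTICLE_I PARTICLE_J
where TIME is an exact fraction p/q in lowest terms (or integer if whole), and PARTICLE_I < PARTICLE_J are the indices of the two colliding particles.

Pair (0,1): pos 10,13 vel 2,-3 -> gap=3, closing at 5/unit, collide at t=3/5
Earliest collision: t=3/5 between 0 and 1

Answer: 3/5 0 1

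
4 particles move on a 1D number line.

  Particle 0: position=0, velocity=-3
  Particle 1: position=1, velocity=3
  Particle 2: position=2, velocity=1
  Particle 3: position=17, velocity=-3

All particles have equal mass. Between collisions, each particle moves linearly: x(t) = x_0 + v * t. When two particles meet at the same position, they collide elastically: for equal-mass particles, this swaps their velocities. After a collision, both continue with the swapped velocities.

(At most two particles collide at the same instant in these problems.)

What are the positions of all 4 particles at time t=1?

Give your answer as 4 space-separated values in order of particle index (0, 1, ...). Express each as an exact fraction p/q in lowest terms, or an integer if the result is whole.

Collision at t=1/2: particles 1 and 2 swap velocities; positions: p0=-3/2 p1=5/2 p2=5/2 p3=31/2; velocities now: v0=-3 v1=1 v2=3 v3=-3
Advance to t=1 (no further collisions before then); velocities: v0=-3 v1=1 v2=3 v3=-3; positions = -3 3 4 14

Answer: -3 3 4 14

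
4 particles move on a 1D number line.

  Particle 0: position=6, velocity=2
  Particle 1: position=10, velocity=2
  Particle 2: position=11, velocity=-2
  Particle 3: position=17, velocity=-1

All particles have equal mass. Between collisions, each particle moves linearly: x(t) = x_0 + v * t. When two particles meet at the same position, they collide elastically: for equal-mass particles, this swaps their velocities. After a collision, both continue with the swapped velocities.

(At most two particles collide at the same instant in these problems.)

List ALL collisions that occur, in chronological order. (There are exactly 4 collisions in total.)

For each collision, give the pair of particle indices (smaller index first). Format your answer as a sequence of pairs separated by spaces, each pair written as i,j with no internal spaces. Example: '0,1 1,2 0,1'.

Answer: 1,2 0,1 2,3 1,2

Derivation:
Collision at t=1/4: particles 1 and 2 swap velocities; positions: p0=13/2 p1=21/2 p2=21/2 p3=67/4; velocities now: v0=2 v1=-2 v2=2 v3=-1
Collision at t=5/4: particles 0 and 1 swap velocities; positions: p0=17/2 p1=17/2 p2=25/2 p3=63/4; velocities now: v0=-2 v1=2 v2=2 v3=-1
Collision at t=7/3: particles 2 and 3 swap velocities; positions: p0=19/3 p1=32/3 p2=44/3 p3=44/3; velocities now: v0=-2 v1=2 v2=-1 v3=2
Collision at t=11/3: particles 1 and 2 swap velocities; positions: p0=11/3 p1=40/3 p2=40/3 p3=52/3; velocities now: v0=-2 v1=-1 v2=2 v3=2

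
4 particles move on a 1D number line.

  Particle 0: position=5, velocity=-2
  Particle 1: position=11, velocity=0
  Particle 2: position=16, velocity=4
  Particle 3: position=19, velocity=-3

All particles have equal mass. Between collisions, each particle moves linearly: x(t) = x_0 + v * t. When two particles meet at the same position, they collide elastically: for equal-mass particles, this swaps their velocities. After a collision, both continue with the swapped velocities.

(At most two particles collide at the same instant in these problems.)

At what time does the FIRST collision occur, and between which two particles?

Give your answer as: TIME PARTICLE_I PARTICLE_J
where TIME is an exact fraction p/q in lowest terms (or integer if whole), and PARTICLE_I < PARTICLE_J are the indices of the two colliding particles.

Pair (0,1): pos 5,11 vel -2,0 -> not approaching (rel speed -2 <= 0)
Pair (1,2): pos 11,16 vel 0,4 -> not approaching (rel speed -4 <= 0)
Pair (2,3): pos 16,19 vel 4,-3 -> gap=3, closing at 7/unit, collide at t=3/7
Earliest collision: t=3/7 between 2 and 3

Answer: 3/7 2 3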